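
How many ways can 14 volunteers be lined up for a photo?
14! = 87178291200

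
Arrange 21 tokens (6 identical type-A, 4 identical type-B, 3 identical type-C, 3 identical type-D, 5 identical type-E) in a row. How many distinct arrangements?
21! / (6! × 4! × 3! × 3! × 5!) = 684410126400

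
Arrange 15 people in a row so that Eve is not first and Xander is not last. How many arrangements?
By inclusion-exclusion: 15! - 2×(15-1)! + (15-2)! = 1307674368000 - 174356582400 + 6227020800 = 1139544806400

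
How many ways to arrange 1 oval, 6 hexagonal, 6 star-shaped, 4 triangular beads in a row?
17! / (1! × 6! × 6! × 4!) = 28588560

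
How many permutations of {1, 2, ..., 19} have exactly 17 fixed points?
Choose the 17 fixed points C(19,17) = 171, derange the rest: !2 = Σ_{j=0}^{2} (-1)^j·2!/j! = 2 - 2 + 1 = 1. Product = 171 × 1 = 171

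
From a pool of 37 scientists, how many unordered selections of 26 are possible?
C(37,26) = 37!/(26!×11!) = 854992152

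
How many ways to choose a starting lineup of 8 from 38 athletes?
C(38,8) = 38!/(8!×30!) = 48903492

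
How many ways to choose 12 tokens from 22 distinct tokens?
C(22,12) = 22!/(12!×10!) = 646646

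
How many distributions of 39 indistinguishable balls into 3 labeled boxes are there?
C(39+3-1, 3-1) = C(41, 2) = 820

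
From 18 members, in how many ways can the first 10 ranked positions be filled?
P(18,10) = 18!/(18-10)! = 158789030400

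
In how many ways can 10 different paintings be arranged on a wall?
10! = 3628800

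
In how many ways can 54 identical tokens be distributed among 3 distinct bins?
C(54+3-1, 3-1) = C(56, 2) = 1540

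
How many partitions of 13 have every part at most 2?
Let r_j(i) = number of partitions of i into parts ≤ j, for i = 0..13. r_1(i) = 1 for all i; r_j(i) = r_{j-1}(i) + r_j(i-j). Rows j = 2..2: ≤2: 1 1 2 2 3 3 4 4 5 5 6 6 7 7. r_2(13) = 7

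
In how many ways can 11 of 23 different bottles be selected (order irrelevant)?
C(23,11) = 23!/(11!×12!) = 1352078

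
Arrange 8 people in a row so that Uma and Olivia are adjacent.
Treat as block: (8-1)! × 2! = 5040 × 2 = 10080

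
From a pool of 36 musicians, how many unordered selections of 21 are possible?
C(36,21) = 36!/(21!×15!) = 5567902560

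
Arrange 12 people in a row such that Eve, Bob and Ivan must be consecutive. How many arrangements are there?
Treat the 3 as one block: (12-3+1)! × 3! = 3628800 × 6 = 21772800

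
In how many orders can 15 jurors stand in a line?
15! = 1307674368000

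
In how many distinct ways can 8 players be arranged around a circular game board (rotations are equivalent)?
Circular: fix one position, arrange the rest. (8-1)! = 5040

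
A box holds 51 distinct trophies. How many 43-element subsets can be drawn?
C(51,43) = 51!/(43!×8!) = 636763050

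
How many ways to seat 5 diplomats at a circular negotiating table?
Circular: fix one position, arrange the rest. (5-1)! = 24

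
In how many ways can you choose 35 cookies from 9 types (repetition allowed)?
C(35+9-1, 9-1) = C(43, 8) = 145008513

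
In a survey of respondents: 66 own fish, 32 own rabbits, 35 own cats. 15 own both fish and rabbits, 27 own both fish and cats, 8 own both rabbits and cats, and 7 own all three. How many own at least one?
|A∪B∪C| = 66+32+35-15-27-8+7 = 90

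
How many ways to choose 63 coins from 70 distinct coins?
C(70,63) = 70!/(63!×7!) = 1198774720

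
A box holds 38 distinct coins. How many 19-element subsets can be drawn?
C(38,19) = 38!/(19!×19!) = 35345263800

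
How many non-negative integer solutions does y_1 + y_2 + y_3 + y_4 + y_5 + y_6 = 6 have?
C(6+6-1, 6-1) = C(11, 5) = 462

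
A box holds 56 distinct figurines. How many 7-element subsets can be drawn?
C(56,7) = 56!/(7!×49!) = 231917400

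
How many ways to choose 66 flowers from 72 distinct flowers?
C(72,66) = 72!/(66!×6!) = 156238908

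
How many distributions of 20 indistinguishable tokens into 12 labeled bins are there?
C(20+12-1, 12-1) = C(31, 11) = 84672315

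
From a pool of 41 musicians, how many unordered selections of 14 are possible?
C(41,14) = 41!/(14!×27!) = 35240152720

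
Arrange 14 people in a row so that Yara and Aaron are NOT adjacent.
Total - adjacent = 14! - (14-1)!×2 = 87178291200 - 12454041600 = 74724249600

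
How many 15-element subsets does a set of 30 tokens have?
C(30,15) = 30!/(15!×15!) = 155117520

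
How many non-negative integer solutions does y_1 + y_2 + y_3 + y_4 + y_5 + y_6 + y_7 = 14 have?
C(14+7-1, 7-1) = C(20, 6) = 38760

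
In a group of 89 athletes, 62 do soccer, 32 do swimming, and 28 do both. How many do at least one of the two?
|A∪B| = |A| + |B| - |A∩B| = 62 + 32 - 28 = 66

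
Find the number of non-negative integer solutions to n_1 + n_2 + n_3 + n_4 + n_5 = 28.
C(28+5-1, 5-1) = C(32, 4) = 35960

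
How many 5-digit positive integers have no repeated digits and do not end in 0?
Last digit: 9 nonzero choices. First digit: 8 (nonzero, ≠last). Middle 3: P(8,3) = 336. Total = 24192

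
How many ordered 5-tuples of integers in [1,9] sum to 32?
Coefficient of x^32 in (x + x² + ... + x^9)^5. By inclusion-exclusion on dice exceeding 9: Σ_j (-1)^j C(5,j)·C(32-1-9j, 4) = C(5,0)·C(31,4) - C(5,1)·C(22,4) + C(5,2)·C(13,4) - C(5,3)·C(4,4) = 1·31465 - 5·7315 + 10·715 - 10·1 = 2030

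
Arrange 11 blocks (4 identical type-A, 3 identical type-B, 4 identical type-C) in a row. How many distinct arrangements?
11! / (4! × 3! × 4!) = 11550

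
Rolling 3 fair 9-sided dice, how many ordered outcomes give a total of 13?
Coefficient of x^13 in (x + x² + ... + x^9)^3. By inclusion-exclusion on dice exceeding 9: Σ_j (-1)^j C(3,j)·C(13-1-9j, 2) = C(3,0)·C(12,2) - C(3,1)·C(3,2) = 1·66 - 3·3 = 57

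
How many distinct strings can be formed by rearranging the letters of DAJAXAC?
7! / (1! × 1! × 1! × 3! × 1!) = 840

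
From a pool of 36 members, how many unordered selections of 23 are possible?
C(36,23) = 36!/(23!×13!) = 2310789600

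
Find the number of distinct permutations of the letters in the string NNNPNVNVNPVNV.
13! / (2! × 7! × 4!) = 25740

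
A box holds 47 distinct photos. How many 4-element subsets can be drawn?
C(47,4) = 47!/(4!×43!) = 178365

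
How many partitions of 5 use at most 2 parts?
By conjugation, equals partitions of 5 into parts ≤ 2. Let r_j(i) = number of partitions of i into parts ≤ j, for i = 0..5. r_1(i) = 1 for all i; r_j(i) = r_{j-1}(i) + r_j(i-j). Rows j = 2..2: ≤2: 1 1 2 2 3 3. r_2(5) = 3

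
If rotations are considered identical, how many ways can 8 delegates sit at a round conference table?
Circular: fix one position, arrange the rest. (8-1)! = 5040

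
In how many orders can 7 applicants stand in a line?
7! = 5040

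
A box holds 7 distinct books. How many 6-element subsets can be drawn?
C(7,6) = 7!/(6!×1!) = 7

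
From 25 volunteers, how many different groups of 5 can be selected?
C(25,5) = 25!/(5!×20!) = 53130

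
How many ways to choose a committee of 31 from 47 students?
C(47,31) = 47!/(31!×16!) = 1503232609098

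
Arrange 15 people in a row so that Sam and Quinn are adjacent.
Treat as block: (15-1)! × 2! = 87178291200 × 2 = 174356582400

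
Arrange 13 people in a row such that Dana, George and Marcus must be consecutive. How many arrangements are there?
Treat the 3 as one block: (13-3+1)! × 3! = 39916800 × 6 = 239500800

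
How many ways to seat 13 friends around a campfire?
Circular: fix one position, arrange the rest. (13-1)! = 479001600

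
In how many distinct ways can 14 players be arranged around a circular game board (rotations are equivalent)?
Circular: fix one position, arrange the rest. (14-1)! = 6227020800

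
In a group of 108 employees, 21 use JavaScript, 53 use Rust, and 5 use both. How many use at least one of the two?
|A∪B| = |A| + |B| - |A∩B| = 21 + 53 - 5 = 69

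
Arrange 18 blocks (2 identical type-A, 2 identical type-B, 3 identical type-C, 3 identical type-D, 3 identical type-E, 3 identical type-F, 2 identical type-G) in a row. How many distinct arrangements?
18! / (2! × 2! × 3! × 3! × 3! × 3! × 2!) = 617512896000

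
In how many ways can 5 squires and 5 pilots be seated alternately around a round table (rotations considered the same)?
Fix one of the squires: (5-1)! ways for the remaining squires, × 5! ways for the pilots = 24 × 120 = 2880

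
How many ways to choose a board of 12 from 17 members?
C(17,12) = 17!/(12!×5!) = 6188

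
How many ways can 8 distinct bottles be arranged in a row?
8! = 40320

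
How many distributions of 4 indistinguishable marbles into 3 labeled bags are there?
C(4+3-1, 3-1) = C(6, 2) = 15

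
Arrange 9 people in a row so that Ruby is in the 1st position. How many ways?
Fix one position: (9-1)! = 40320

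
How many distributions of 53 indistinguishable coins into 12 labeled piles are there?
C(53+12-1, 12-1) = C(64, 11) = 743595781824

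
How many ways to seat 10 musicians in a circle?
Circular: fix one position, arrange the rest. (10-1)! = 362880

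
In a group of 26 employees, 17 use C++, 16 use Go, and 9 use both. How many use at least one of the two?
|A∪B| = |A| + |B| - |A∩B| = 17 + 16 - 9 = 24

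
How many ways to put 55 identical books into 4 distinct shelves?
C(55+4-1, 4-1) = C(58, 3) = 30856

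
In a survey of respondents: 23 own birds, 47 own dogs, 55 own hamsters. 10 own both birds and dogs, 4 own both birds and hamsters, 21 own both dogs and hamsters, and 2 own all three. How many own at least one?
|A∪B∪C| = 23+47+55-10-4-21+2 = 92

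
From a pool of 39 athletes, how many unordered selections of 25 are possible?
C(39,25) = 39!/(25!×14!) = 15084504396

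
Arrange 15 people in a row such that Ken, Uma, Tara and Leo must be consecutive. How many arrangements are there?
Treat the 4 as one block: (15-4+1)! × 4! = 479001600 × 24 = 11496038400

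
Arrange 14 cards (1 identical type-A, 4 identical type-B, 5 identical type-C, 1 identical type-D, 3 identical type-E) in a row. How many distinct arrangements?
14! / (1! × 4! × 5! × 1! × 3!) = 5045040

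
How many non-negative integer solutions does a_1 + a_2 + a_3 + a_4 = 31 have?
C(31+4-1, 4-1) = C(34, 3) = 5984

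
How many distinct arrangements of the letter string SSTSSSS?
7! / (6! × 1!) = 7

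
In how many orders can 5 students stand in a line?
5! = 120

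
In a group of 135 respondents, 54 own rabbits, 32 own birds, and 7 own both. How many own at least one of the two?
|A∪B| = |A| + |B| - |A∩B| = 54 + 32 - 7 = 79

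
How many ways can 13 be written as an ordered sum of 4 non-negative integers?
C(13+4-1, 4-1) = C(16, 3) = 560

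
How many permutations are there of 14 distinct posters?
14! = 87178291200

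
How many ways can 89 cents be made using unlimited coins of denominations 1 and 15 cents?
Coefficient of x^89 in 1/(1-x^1) · 1/(1-x^15). Use j coins of 15 for j = 0..⌊89/15⌋ = 5, the rest in 1s: 5 + 1 = 6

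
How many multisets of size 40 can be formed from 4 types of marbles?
C(40+4-1, 4-1) = C(43, 3) = 12341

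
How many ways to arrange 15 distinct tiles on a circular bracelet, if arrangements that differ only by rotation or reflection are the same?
(15-1)!/2 = 87178291200/2 = 43589145600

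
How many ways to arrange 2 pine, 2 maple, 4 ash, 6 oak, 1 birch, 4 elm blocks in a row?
19! / (2! × 2! × 4! × 6! × 1! × 4!) = 73329656400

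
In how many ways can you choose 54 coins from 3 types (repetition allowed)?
C(54+3-1, 3-1) = C(56, 2) = 1540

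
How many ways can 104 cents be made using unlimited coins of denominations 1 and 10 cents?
Coefficient of x^104 in 1/(1-x^1) · 1/(1-x^10). Use j coins of 10 for j = 0..⌊104/10⌋ = 10, the rest in 1s: 10 + 1 = 11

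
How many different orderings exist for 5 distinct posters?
5! = 120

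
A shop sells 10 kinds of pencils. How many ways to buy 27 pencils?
C(27+10-1, 10-1) = C(36, 9) = 94143280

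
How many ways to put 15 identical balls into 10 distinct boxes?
C(15+10-1, 10-1) = C(24, 9) = 1307504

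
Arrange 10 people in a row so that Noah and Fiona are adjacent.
Treat as block: (10-1)! × 2! = 362880 × 2 = 725760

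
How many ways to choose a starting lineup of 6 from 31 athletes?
C(31,6) = 31!/(6!×25!) = 736281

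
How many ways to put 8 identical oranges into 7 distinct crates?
C(8+7-1, 7-1) = C(14, 6) = 3003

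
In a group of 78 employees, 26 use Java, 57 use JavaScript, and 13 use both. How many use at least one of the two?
|A∪B| = |A| + |B| - |A∩B| = 26 + 57 - 13 = 70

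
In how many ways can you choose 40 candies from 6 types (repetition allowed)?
C(40+6-1, 6-1) = C(45, 5) = 1221759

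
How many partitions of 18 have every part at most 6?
Let r_j(i) = number of partitions of i into parts ≤ j, for i = 0..18. r_1(i) = 1 for all i; r_j(i) = r_{j-1}(i) + r_j(i-j). Rows j = 2..6: ≤2: 1 1 2 2 3 3 4 4 5 5 6 6 7 7 8 8 9 9 10; ≤3: 1 1 2 3 4 5 7 8 10 12 14 16 19 21 24 27 30 33 37; ≤4: 1 1 2 3 5 6 9 11 15 18 23 27 34 39 47 54 64 72 84; ≤5: 1 1 2 3 5 7 10 13 18 23 30 37 47 57 70 84 101 119 141; ≤6: 1 1 2 3 5 7 11 14 20 26 35 44 58 71 90 110 136 163 199. r_6(18) = 199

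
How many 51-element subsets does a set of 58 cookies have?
C(58,51) = 58!/(51!×7!) = 300674088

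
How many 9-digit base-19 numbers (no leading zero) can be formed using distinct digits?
First digit: 18 choices (nonzero). Then descending: 18 × 18 × 17 × 16 × 15 × 14 × 13 × 12 × 11 = 31757806080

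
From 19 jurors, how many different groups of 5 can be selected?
C(19,5) = 19!/(5!×14!) = 11628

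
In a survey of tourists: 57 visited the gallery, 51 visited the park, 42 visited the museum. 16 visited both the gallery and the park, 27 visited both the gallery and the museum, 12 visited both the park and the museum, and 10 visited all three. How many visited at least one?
|A∪B∪C| = 57+51+42-16-27-12+10 = 105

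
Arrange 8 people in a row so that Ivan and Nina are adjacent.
Treat as block: (8-1)! × 2! = 5040 × 2 = 10080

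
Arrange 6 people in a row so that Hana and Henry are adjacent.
Treat as block: (6-1)! × 2! = 120 × 2 = 240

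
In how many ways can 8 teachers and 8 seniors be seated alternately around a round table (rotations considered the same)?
Fix one of the teachers: (8-1)! ways for the remaining teachers, × 8! ways for the seniors = 5040 × 40320 = 203212800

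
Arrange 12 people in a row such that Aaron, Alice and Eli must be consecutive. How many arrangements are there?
Treat the 3 as one block: (12-3+1)! × 3! = 3628800 × 6 = 21772800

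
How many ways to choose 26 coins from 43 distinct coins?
C(43,26) = 43!/(26!×17!) = 421171648758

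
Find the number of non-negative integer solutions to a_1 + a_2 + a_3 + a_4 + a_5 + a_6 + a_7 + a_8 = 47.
C(47+8-1, 8-1) = C(54, 7) = 177100560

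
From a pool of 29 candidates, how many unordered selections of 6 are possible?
C(29,6) = 29!/(6!×23!) = 475020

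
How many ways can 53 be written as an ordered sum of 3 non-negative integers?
C(53+3-1, 3-1) = C(55, 2) = 1485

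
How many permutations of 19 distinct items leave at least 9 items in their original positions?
Exactly j fixed points: C(19,j)·!(19-j); sum over j ≥ 9 (derangement numbers via !m = (m-1)·(!(m-1) + !(m-2)): !0..!10 = 1, 0, 1, 2, 9, 44, 265, 1854, 14833, 133496, 1334961). Σ_{j=9}^{19} C(19,j)·!(19-j) = C(19,9)·!10 + C(19,10)·!9 + C(19,11)·!8 + C(19,12)·!7 + C(19,13)·!6 + C(19,14)·!5 + C(19,15)·!4 + C(19,16)·!3 + C(19,17)·!2 + C(19,18)·!1 + C(19,19)·!0 = 92378·1334961 + 92378·133496 + 75582·14833 + 50388·1854 + 27132·265 + 11628·44 + 3876·9 + 969·2 + 171·1 + 19·0 + 1·1 = 136875386510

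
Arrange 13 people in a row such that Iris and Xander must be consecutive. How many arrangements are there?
Treat the 2 as one block: (13-2+1)! × 2! = 479001600 × 2 = 958003200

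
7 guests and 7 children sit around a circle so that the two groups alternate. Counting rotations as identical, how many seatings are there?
Fix one of the guests: (7-1)! ways for the remaining guests, × 7! ways for the children = 720 × 5040 = 3628800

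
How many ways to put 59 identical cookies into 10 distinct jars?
C(59+10-1, 10-1) = C(68, 9) = 49280065120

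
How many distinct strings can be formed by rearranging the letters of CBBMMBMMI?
9! / (3! × 4! × 1! × 1!) = 2520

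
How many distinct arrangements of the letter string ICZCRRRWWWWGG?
13! / (2! × 1! × 1! × 2! × 3! × 4!) = 10810800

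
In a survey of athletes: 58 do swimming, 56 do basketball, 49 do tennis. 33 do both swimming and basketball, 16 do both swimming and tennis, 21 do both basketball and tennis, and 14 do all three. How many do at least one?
|A∪B∪C| = 58+56+49-33-16-21+14 = 107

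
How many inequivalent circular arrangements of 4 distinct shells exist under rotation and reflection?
(4-1)!/2 = 6/2 = 3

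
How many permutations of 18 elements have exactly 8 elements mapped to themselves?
Choose the 8 fixed points C(18,8) = 43758, derange the rest: !10 = Σ_{j=0}^{10} (-1)^j·10!/j! = 3628800 - 3628800 + 1814400 - 604800 + 151200 - 30240 + 5040 - 720 + 90 - 10 + 1 = 1334961. Product = 43758 × 1334961 = 58415223438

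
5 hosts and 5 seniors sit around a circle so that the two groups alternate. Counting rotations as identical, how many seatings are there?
Fix one of the hosts: (5-1)! ways for the remaining hosts, × 5! ways for the seniors = 24 × 120 = 2880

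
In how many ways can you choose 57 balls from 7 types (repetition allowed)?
C(57+7-1, 7-1) = C(63, 6) = 67945521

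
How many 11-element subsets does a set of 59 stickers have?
C(59,11) = 59!/(11!×48!) = 279871768995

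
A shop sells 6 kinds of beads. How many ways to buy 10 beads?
C(10+6-1, 6-1) = C(15, 5) = 3003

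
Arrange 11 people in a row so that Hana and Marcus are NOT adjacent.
Total - adjacent = 11! - (11-1)!×2 = 39916800 - 7257600 = 32659200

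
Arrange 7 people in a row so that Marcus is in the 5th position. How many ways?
Fix one position: (7-1)! = 720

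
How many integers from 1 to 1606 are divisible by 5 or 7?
⌊1606/5⌋ + ⌊1606/7⌋ - ⌊1606/35⌋ = 321 + 229 - 45 = 505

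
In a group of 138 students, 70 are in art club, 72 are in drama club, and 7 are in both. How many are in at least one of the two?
|A∪B| = |A| + |B| - |A∩B| = 70 + 72 - 7 = 135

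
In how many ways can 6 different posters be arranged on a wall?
6! = 720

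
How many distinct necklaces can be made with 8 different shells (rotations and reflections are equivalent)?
(8-1)!/2 = 5040/2 = 2520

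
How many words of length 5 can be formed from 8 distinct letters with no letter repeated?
P(8,5) = 8!/(8-5)! = 6720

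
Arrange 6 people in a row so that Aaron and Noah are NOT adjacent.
Total - adjacent = 6! - (6-1)!×2 = 720 - 240 = 480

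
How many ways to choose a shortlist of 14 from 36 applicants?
C(36,14) = 36!/(14!×22!) = 3796297200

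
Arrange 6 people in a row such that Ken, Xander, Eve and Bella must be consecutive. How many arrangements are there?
Treat the 4 as one block: (6-4+1)! × 4! = 6 × 24 = 144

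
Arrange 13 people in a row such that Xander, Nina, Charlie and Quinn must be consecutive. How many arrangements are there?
Treat the 4 as one block: (13-4+1)! × 4! = 3628800 × 24 = 87091200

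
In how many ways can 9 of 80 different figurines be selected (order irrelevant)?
C(80,9) = 80!/(9!×71!) = 231900297200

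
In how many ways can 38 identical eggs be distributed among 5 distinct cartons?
C(38+5-1, 5-1) = C(42, 4) = 111930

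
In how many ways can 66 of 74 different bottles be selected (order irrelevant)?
C(74,66) = 74!/(66!×8!) = 15071474661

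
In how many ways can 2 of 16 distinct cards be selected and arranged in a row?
P(16,2) = 16!/(16-2)! = 240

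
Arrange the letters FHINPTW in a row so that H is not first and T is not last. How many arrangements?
By inclusion-exclusion: 7! - 2×(7-1)! + (7-2)! = 5040 - 1440 + 120 = 3720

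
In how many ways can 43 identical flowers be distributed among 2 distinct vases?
C(43+2-1, 2-1) = C(44, 1) = 44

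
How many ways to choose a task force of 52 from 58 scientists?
C(58,52) = 58!/(52!×6!) = 40475358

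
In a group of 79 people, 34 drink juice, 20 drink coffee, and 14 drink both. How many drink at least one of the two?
|A∪B| = |A| + |B| - |A∩B| = 34 + 20 - 14 = 40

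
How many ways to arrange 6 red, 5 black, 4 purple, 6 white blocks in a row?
21! / (6! × 5! × 4! × 6!) = 34220506320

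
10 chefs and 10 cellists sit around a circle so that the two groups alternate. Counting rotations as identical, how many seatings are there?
Fix one of the chefs: (10-1)! ways for the remaining chefs, × 10! ways for the cellists = 362880 × 3628800 = 1316818944000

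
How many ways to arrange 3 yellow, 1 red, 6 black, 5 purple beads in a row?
15! / (3! × 1! × 6! × 5!) = 2522520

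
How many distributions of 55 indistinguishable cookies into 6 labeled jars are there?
C(55+6-1, 6-1) = C(60, 5) = 5461512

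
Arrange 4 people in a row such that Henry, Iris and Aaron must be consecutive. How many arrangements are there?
Treat the 3 as one block: (4-3+1)! × 3! = 2 × 6 = 12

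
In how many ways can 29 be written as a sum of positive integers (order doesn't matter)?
Pentagonal recurrence p(n) = p(n-1) + p(n-2) - p(n-5) - p(n-7) + p(n-12) + p(n-15) - ... gives p(0..28) = 1, 1, 2, 3, 5, 7, 11, 15, 22, 30, 42, 56, 77, 101, 135, 176, 231, 297, 385, 490, 627, 792, 1002, 1255, 1575, 1958, 2436, 3010, 3718. p(29) = p(28) + p(27) - p(24) - p(22) + p(17) + p(14) - p(7) - p(3) = 3718 + 3010 - 1575 - 1002 + 297 + 135 - 15 - 3 = 4565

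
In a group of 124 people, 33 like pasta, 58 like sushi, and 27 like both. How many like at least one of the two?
|A∪B| = |A| + |B| - |A∩B| = 33 + 58 - 27 = 64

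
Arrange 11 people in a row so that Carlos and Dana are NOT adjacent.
Total - adjacent = 11! - (11-1)!×2 = 39916800 - 7257600 = 32659200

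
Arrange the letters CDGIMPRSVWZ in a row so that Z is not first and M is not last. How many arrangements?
By inclusion-exclusion: 11! - 2×(11-1)! + (11-2)! = 39916800 - 7257600 + 362880 = 33022080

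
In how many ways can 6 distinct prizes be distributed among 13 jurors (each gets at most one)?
P(13,6) = 13!/(13-6)! = 1235520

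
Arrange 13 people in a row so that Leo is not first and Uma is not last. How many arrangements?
By inclusion-exclusion: 13! - 2×(13-1)! + (13-2)! = 6227020800 - 958003200 + 39916800 = 5308934400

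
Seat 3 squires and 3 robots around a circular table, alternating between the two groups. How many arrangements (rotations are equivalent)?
Fix one of the squires: (3-1)! ways for the remaining squires, × 3! ways for the robots = 2 × 6 = 12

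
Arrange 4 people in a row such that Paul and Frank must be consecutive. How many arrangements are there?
Treat the 2 as one block: (4-2+1)! × 2! = 6 × 2 = 12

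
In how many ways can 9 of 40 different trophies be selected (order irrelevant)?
C(40,9) = 40!/(9!×31!) = 273438880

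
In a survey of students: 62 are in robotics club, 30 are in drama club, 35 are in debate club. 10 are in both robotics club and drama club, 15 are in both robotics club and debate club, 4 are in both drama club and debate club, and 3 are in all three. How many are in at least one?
|A∪B∪C| = 62+30+35-10-15-4+3 = 101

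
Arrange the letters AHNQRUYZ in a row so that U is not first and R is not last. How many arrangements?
By inclusion-exclusion: 8! - 2×(8-1)! + (8-2)! = 40320 - 10080 + 720 = 30960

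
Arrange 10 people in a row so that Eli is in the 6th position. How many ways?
Fix one position: (10-1)! = 362880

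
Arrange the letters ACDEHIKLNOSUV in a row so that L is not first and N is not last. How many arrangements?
By inclusion-exclusion: 13! - 2×(13-1)! + (13-2)! = 6227020800 - 958003200 + 39916800 = 5308934400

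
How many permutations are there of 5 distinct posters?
5! = 120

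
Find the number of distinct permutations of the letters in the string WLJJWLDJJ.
9! / (2! × 1! × 2! × 4!) = 3780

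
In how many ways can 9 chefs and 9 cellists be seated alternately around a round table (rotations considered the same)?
Fix one of the chefs: (9-1)! ways for the remaining chefs, × 9! ways for the cellists = 40320 × 362880 = 14631321600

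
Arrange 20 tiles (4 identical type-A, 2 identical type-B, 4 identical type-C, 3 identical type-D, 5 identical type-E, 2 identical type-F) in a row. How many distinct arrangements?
20! / (4! × 2! × 4! × 3! × 5! × 2!) = 1466593128000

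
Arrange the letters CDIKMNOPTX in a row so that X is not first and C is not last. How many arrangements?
By inclusion-exclusion: 10! - 2×(10-1)! + (10-2)! = 3628800 - 725760 + 40320 = 2943360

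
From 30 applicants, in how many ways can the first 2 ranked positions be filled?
P(30,2) = 30!/(30-2)! = 870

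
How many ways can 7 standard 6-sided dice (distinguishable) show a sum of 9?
Coefficient of x^9 in (x + x² + ... + x^6)^7. By inclusion-exclusion on dice exceeding 6: Σ_j (-1)^j C(7,j)·C(9-1-6j, 6) = C(7,0)·C(8,6) = 1·28 = 28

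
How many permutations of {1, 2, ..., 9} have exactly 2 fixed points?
Choose the 2 fixed points C(9,2) = 36, derange the rest: !7 = Σ_{j=0}^{7} (-1)^j·7!/j! = 5040 - 5040 + 2520 - 840 + 210 - 42 + 7 - 1 = 1854. Product = 36 × 1854 = 66744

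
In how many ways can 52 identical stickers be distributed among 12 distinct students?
C(52+12-1, 12-1) = C(63, 11) = 615790256823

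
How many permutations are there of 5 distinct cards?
5! = 120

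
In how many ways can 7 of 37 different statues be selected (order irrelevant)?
C(37,7) = 37!/(7!×30!) = 10295472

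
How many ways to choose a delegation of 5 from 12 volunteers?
C(12,5) = 12!/(5!×7!) = 792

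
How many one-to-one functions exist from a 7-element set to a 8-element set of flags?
P(8,7) = 8!/(8-7)! = 40320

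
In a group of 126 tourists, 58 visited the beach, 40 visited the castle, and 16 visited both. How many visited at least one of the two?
|A∪B| = |A| + |B| - |A∩B| = 58 + 40 - 16 = 82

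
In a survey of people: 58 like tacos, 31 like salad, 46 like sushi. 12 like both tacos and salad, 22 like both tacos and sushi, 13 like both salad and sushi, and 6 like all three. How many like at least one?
|A∪B∪C| = 58+31+46-12-22-13+6 = 94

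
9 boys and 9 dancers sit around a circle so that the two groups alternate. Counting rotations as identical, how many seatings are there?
Fix one of the boys: (9-1)! ways for the remaining boys, × 9! ways for the dancers = 40320 × 362880 = 14631321600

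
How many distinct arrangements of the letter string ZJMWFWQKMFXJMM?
14! / (2! × 2! × 1! × 4! × 1! × 2! × 1! × 1!) = 454053600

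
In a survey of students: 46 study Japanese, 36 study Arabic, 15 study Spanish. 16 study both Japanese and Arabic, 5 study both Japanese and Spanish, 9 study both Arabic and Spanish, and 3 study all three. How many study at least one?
|A∪B∪C| = 46+36+15-16-5-9+3 = 70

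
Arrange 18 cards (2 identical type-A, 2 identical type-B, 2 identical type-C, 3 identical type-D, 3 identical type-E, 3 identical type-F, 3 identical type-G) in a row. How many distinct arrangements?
18! / (2! × 2! × 2! × 3! × 3! × 3! × 3!) = 617512896000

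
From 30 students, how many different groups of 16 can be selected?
C(30,16) = 30!/(16!×14!) = 145422675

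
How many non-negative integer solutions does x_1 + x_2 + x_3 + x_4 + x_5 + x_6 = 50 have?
C(50+6-1, 6-1) = C(55, 5) = 3478761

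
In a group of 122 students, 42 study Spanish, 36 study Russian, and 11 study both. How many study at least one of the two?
|A∪B| = |A| + |B| - |A∩B| = 42 + 36 - 11 = 67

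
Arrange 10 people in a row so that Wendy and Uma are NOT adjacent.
Total - adjacent = 10! - (10-1)!×2 = 3628800 - 725760 = 2903040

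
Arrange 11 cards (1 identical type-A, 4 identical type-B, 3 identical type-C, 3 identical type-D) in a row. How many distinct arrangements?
11! / (1! × 4! × 3! × 3!) = 46200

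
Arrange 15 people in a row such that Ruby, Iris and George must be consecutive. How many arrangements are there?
Treat the 3 as one block: (15-3+1)! × 3! = 6227020800 × 6 = 37362124800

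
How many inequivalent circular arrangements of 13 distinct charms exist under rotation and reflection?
(13-1)!/2 = 479001600/2 = 239500800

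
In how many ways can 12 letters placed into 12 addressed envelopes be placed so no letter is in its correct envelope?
!12 = Σ_{j=0}^{12} (-1)^j·12!/j! = 479001600 - 479001600 + 239500800 - 79833600 + 19958400 - 3991680 + 665280 - 95040 + 11880 - 1320 + 132 - 12 + 1 = 176214841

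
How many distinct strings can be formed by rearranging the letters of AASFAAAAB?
9! / (6! × 1! × 1! × 1!) = 504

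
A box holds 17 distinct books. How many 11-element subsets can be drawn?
C(17,11) = 17!/(11!×6!) = 12376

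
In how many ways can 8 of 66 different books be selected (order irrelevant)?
C(66,8) = 66!/(8!×58!) = 5743572120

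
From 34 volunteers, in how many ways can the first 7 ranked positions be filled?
P(34,7) = 34!/(34-7)! = 27113264640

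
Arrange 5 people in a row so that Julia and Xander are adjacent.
Treat as block: (5-1)! × 2! = 24 × 2 = 48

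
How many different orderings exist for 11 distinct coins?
11! = 39916800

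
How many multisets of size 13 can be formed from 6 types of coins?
C(13+6-1, 6-1) = C(18, 5) = 8568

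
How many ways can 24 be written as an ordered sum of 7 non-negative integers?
C(24+7-1, 7-1) = C(30, 6) = 593775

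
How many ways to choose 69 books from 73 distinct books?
C(73,69) = 73!/(69!×4!) = 1088430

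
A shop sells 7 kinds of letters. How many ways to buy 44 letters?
C(44+7-1, 7-1) = C(50, 6) = 15890700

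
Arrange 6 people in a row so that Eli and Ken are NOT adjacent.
Total - adjacent = 6! - (6-1)!×2 = 720 - 240 = 480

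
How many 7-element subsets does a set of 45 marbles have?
C(45,7) = 45!/(7!×38!) = 45379620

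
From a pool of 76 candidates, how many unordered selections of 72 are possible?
C(76,72) = 76!/(72!×4!) = 1282975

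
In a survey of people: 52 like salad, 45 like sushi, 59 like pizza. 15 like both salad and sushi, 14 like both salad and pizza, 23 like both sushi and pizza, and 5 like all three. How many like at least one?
|A∪B∪C| = 52+45+59-15-14-23+5 = 109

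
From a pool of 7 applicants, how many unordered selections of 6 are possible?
C(7,6) = 7!/(6!×1!) = 7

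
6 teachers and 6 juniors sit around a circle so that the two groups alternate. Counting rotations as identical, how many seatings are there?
Fix one of the teachers: (6-1)! ways for the remaining teachers, × 6! ways for the juniors = 120 × 720 = 86400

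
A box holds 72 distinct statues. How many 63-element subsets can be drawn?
C(72,63) = 72!/(63!×9!) = 85113005120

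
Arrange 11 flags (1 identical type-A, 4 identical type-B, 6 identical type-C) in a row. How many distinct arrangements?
11! / (1! × 4! × 6!) = 2310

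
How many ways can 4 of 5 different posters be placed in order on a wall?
P(5,4) = 5!/(5-4)! = 120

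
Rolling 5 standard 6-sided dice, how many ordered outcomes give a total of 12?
Coefficient of x^12 in (x + x² + ... + x^6)^5. By inclusion-exclusion on dice exceeding 6: Σ_j (-1)^j C(5,j)·C(12-1-6j, 4) = C(5,0)·C(11,4) - C(5,1)·C(5,4) = 1·330 - 5·5 = 305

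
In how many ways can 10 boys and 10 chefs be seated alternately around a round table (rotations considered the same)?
Fix one of the boys: (10-1)! ways for the remaining boys, × 10! ways for the chefs = 362880 × 3628800 = 1316818944000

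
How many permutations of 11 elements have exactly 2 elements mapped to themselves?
Choose the 2 fixed points C(11,2) = 55, derange the rest: !9 = Σ_{j=0}^{9} (-1)^j·9!/j! = 362880 - 362880 + 181440 - 60480 + 15120 - 3024 + 504 - 72 + 9 - 1 = 133496. Product = 55 × 133496 = 7342280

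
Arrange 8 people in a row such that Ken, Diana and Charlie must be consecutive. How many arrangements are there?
Treat the 3 as one block: (8-3+1)! × 3! = 720 × 6 = 4320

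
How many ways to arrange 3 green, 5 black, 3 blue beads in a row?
11! / (3! × 5! × 3!) = 9240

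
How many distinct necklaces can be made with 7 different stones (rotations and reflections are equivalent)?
(7-1)!/2 = 720/2 = 360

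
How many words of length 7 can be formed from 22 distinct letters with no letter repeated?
P(22,7) = 22!/(22-7)! = 859541760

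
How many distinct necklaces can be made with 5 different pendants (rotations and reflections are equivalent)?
(5-1)!/2 = 24/2 = 12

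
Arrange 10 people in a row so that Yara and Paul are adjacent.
Treat as block: (10-1)! × 2! = 362880 × 2 = 725760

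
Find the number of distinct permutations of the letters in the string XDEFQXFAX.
9! / (1! × 1! × 2! × 1! × 1! × 3!) = 30240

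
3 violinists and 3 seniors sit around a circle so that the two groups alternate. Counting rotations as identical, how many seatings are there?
Fix one of the violinists: (3-1)! ways for the remaining violinists, × 3! ways for the seniors = 2 × 6 = 12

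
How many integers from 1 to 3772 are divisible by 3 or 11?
⌊3772/3⌋ + ⌊3772/11⌋ - ⌊3772/33⌋ = 1257 + 342 - 114 = 1485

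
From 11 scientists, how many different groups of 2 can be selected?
C(11,2) = 11!/(2!×9!) = 55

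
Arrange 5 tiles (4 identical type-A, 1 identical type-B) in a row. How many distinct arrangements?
5! / (4! × 1!) = 5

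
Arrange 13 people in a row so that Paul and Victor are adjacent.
Treat as block: (13-1)! × 2! = 479001600 × 2 = 958003200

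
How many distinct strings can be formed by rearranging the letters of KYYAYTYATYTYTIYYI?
17! / (4! × 2! × 2! × 8! × 1!) = 91891800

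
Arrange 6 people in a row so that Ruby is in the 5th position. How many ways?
Fix one position: (6-1)! = 120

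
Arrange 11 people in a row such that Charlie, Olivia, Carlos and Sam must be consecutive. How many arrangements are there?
Treat the 4 as one block: (11-4+1)! × 4! = 40320 × 24 = 967680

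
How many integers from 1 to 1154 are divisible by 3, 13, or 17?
⌊1154/3⌋+⌊1154/13⌋+⌊1154/17⌋ - ⌊1154/39⌋-⌊1154/51⌋-⌊1154/221⌋ + ⌊1154/663⌋ = 384+88+67 - 29-22-5 + 1 = 484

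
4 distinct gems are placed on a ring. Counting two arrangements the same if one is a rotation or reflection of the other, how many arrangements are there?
(4-1)!/2 = 6/2 = 3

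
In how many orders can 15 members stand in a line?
15! = 1307674368000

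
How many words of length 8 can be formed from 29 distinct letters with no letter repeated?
P(29,8) = 29!/(29-8)! = 173059286400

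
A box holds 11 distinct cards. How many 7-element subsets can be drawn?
C(11,7) = 11!/(7!×4!) = 330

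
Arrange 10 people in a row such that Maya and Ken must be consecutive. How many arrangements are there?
Treat the 2 as one block: (10-2+1)! × 2! = 362880 × 2 = 725760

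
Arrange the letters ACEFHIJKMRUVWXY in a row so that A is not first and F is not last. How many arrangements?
By inclusion-exclusion: 15! - 2×(15-1)! + (15-2)! = 1307674368000 - 174356582400 + 6227020800 = 1139544806400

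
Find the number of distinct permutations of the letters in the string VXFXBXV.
7! / (1! × 1! × 3! × 2!) = 420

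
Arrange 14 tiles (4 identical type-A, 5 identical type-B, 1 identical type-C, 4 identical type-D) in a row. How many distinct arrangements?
14! / (4! × 5! × 1! × 4!) = 1261260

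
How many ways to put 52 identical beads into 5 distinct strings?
C(52+5-1, 5-1) = C(56, 4) = 367290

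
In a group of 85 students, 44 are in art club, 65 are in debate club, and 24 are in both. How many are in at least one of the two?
|A∪B| = |A| + |B| - |A∩B| = 44 + 65 - 24 = 85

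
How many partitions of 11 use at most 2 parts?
By conjugation, equals partitions of 11 into parts ≤ 2. Let r_j(i) = number of partitions of i into parts ≤ j, for i = 0..11. r_1(i) = 1 for all i; r_j(i) = r_{j-1}(i) + r_j(i-j). Rows j = 2..2: ≤2: 1 1 2 2 3 3 4 4 5 5 6 6. r_2(11) = 6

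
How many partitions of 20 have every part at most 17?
Let r_j(i) = number of partitions of i into parts ≤ j, for i = 0..20. r_1(i) = 1 for all i; r_j(i) = r_{j-1}(i) + r_j(i-j). Rows j = 2..17: ≤2: 1 1 2 2 3 3 4 4 5 5 6 6 7 7 8 8 9 9 10 10 11; ≤3: 1 1 2 3 4 5 7 8 10 12 14 16 19 21 24 27 30 33 37 40 44; ≤4: 1 1 2 3 5 6 9 11 15 18 23 27 34 39 47 54 64 72 84 94 108; ≤5: 1 1 2 3 5 7 10 13 18 23 30 37 47 57 70 84 101 119 141 164 192; ≤6: 1 1 2 3 5 7 11 14 20 26 35 44 58 71 90 110 136 163 199 235 282; ≤7: 1 1 2 3 5 7 11 15 21 28 38 49 65 82 105 131 164 201 248 300 364; ≤8: 1 1 2 3 5 7 11 15 22 29 40 52 70 89 116 146 186 230 288 352 434; ≤9: 1 1 2 3 5 7 11 15 22 30 41 54 73 94 123 157 201 252 318 393 488; ≤10: 1 1 2 3 5 7 11 15 22 30 42 55 75 97 128 164 212 267 340 423 530; ≤11: 1 1 2 3 5 7 11 15 22 30 42 56 76 99 131 169 219 278 355 445 560; ≤12: 1 1 2 3 5 7 11 15 22 30 42 56 77 100 133 172 224 285 366 460 582; ≤13: 1 1 2 3 5 7 11 15 22 30 42 56 77 101 134 174 227 290 373 471 597; ≤14: 1 1 2 3 5 7 11 15 22 30 42 56 77 101 135 175 229 293 378 478 608; ≤15: 1 1 2 3 5 7 11 15 22 30 42 56 77 101 135 176 230 295 381 483 615; ≤16: 1 1 2 3 5 7 11 15 22 30 42 56 77 101 135 176 231 296 383 486 620; ≤17: 1 1 2 3 5 7 11 15 22 30 42 56 77 101 135 176 231 297 384 488 623. r_17(20) = 623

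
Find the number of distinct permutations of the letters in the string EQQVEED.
7! / (1! × 2! × 3! × 1!) = 420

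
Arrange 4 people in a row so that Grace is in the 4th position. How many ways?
Fix one position: (4-1)! = 6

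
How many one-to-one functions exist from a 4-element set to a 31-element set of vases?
P(31,4) = 31!/(31-4)! = 755160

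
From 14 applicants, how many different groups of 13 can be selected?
C(14,13) = 14!/(13!×1!) = 14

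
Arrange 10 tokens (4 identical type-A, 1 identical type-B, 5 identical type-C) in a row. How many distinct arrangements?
10! / (4! × 1! × 5!) = 1260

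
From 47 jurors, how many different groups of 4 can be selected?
C(47,4) = 47!/(4!×43!) = 178365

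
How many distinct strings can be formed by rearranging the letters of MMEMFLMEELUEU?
13! / (1! × 4! × 4! × 2! × 2!) = 2702700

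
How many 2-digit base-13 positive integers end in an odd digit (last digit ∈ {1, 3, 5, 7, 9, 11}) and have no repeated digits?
Last∈{1,3,5,7,9,11}. Last=0: 0. Last nonzero: 6×11×P(11,0) = 66. Total = 66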